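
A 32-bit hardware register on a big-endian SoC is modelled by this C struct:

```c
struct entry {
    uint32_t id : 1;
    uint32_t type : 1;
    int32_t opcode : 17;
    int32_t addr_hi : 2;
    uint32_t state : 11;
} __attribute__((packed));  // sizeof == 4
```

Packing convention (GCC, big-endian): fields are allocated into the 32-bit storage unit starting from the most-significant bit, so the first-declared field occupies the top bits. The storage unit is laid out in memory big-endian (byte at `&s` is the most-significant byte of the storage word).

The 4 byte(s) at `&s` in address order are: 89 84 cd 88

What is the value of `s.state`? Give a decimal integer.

1416

[0]=0x89 [1]=0x84 [2]=0xcd [3]=0x88 (big-endian) → word 0x8984cd88
id [31+:1] = (word>>31) & 0x1 = 1
type [30+:1] = (word>>30) & 0x1 = 0
opcode [13+:17] = (word>>13) & 0x1ffff = 19494
addr_hi [11+:2] = (word>>11) & 0x3 = 1
state [0+:11] = (word>>0) & 0x7ff = 1416  ←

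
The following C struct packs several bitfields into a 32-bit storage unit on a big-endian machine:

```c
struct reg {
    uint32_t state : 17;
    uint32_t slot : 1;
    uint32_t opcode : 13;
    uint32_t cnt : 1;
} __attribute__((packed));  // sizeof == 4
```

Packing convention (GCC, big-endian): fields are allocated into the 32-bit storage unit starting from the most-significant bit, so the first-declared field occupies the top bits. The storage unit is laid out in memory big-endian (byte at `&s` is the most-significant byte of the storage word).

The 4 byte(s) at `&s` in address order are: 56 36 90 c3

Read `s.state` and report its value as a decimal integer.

44141

[0]=0x56 [1]=0x36 [2]=0x90 [3]=0xc3 (big-endian) → word 0x563690c3
state [15+:17] = (word>>15) & 0x1ffff = 44141  ←
slot [14+:1] = (word>>14) & 0x1 = 0
opcode [1+:13] = (word>>1) & 0x1fff = 2145
cnt [0+:1] = (word>>0) & 0x1 = 1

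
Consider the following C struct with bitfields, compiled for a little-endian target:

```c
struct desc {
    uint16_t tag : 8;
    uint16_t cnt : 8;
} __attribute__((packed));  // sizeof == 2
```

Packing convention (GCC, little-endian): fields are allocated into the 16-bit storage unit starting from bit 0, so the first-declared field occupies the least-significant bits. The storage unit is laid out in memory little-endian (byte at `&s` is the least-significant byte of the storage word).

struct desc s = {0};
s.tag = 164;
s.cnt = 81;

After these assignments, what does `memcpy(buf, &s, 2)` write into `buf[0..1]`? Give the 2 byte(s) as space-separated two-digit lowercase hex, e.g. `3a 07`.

tag (8b) val=164 bits=0xa4 at bit 0: 0x00a4
cnt (8b) val=81 bits=0x51 at bit 8: 0x51a4
word = 0x51a4 → little-endian bytes:
  [0]=0xa4  [1]=0x51

a4 51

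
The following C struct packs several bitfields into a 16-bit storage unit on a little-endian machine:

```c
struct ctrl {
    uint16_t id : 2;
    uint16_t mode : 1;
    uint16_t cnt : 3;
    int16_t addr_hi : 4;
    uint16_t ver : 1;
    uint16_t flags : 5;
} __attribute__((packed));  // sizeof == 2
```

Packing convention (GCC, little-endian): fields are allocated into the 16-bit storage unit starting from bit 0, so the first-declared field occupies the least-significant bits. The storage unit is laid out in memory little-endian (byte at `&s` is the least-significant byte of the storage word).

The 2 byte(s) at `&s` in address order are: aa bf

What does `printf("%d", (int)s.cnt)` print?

[0]=0xaa [1]=0xbf (little-endian) → word 0xbfaa
id:2 @ bit 0 → (0xbfaa>>0)&0x3 = 0x2
mode:1 @ bit 2 → (0xbfaa>>2)&0x1 = 0x0
cnt:3 @ bit 3 → (0xbfaa>>3)&0x7 = 0x5  ←
addr_hi:4 @ bit 6 → (0xbfaa>>6)&0xf = 0xe
ver:1 @ bit 10 → (0xbfaa>>10)&0x1 = 0x1
flags:5 @ bit 11 → (0xbfaa>>11)&0x1f = 0x17

5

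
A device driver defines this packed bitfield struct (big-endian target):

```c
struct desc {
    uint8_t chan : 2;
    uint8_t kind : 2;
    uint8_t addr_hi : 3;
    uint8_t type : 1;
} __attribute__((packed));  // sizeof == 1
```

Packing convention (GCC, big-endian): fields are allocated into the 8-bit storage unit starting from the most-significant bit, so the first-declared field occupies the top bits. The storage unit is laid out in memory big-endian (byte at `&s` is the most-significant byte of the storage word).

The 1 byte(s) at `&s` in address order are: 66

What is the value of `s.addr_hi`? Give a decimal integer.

[0]=0x66 (big-endian) → word 0x66
chan:2 @ bit 6 → (0x66>>6)&0x3 = 0x1
kind:2 @ bit 4 → (0x66>>4)&0x3 = 0x2
addr_hi:3 @ bit 1 → (0x66>>1)&0x7 = 0x3  ←
type:1 @ bit 0 → (0x66>>0)&0x1 = 0x0

3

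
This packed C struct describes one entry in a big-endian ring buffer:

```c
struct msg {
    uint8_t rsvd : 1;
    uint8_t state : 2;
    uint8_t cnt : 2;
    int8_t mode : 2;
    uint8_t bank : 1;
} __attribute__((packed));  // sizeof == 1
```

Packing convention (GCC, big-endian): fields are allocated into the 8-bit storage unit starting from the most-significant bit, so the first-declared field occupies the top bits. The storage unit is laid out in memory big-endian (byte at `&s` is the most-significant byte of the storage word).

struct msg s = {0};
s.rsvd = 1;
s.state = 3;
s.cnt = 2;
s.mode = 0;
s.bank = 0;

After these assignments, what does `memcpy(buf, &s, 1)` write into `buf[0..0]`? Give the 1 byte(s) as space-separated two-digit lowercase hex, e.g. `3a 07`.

f0

rsvd:1 = 1 → 0x1 << 7 → word 0x80
state:2 = 3 → 0x3 << 5 → word 0xe0
cnt:2 = 2 → 0x2 << 3 → word 0xf0
mode:2 = 0 → 0x0 << 1 → word 0xf0
bank:1 = 0 → 0x0 << 0 → word 0xf0
word = 0xf0 → big-endian bytes:
  [0]=0xf0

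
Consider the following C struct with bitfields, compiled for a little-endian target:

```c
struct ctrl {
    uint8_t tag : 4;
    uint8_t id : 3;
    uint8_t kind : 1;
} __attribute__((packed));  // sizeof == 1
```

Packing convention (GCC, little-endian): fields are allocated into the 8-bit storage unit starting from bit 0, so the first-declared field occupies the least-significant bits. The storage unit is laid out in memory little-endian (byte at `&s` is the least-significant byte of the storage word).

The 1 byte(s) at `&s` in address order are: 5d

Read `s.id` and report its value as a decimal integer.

[0]=0x5d (little-endian) → word 0x5d
tag [0+:4] = (word>>0) & 0xf = 13
id [4+:3] = (word>>4) & 0x7 = 5  ←
kind [7+:1] = (word>>7) & 0x1 = 0

5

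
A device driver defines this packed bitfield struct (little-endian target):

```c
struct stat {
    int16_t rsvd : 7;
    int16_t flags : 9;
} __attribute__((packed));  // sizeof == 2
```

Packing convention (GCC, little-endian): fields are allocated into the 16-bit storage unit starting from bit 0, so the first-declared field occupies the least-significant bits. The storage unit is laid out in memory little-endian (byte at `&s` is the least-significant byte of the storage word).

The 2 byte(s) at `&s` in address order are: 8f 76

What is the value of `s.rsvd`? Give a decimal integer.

[0]=0x8f [1]=0x76 (little-endian) → word 0x768f
rsvd [0+:7] = (word>>0) & 0x7f = 15  ←
flags [7+:9] = (word>>7) & 0x1ff = 237
rsvd signed 7b, MSB=0: value = 15

15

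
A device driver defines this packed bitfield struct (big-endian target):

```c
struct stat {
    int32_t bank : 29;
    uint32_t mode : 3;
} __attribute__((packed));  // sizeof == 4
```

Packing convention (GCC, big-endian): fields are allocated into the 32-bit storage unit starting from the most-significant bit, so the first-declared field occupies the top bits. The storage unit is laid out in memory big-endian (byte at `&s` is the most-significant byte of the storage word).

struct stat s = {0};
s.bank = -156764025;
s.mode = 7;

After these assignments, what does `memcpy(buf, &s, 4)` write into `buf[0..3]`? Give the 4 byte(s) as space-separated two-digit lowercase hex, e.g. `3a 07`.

[3+:29] bank=-156764025 & 0x1fffffff = 0x16a7f887; word=0xb53fc438
[0+:3] mode=7 & 0x7 = 0x7; word=0xb53fc43f
word = 0xb53fc43f → big-endian bytes:
  [0]=0xb5  [1]=0x3f  [2]=0xc4  [3]=0x3f

b5 3f c4 3f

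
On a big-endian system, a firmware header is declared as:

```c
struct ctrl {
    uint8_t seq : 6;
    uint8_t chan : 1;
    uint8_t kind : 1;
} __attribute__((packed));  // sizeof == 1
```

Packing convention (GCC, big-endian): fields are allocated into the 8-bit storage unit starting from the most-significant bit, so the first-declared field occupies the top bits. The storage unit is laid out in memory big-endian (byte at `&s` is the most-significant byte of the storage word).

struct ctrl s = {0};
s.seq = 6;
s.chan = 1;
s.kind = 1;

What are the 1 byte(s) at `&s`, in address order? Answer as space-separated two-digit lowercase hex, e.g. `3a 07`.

1b

[2+:6] seq=6 & 0x3f = 0x6; word=0x18
[1+:1] chan=1 & 0x1 = 0x1; word=0x1a
[0+:1] kind=1 & 0x1 = 0x1; word=0x1b
word = 0x1b → big-endian bytes:
  [0]=0x1b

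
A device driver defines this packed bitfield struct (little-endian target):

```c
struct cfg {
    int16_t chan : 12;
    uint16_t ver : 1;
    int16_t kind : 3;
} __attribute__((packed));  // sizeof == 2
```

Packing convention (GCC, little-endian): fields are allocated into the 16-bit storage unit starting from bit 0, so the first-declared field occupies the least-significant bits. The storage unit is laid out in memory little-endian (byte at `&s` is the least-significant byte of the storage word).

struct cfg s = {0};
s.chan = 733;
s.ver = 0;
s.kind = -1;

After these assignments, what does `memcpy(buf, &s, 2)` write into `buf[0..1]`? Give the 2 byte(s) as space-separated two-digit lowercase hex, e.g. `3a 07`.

chan:12 = 733 → 0x2dd << 0 → word 0x02dd
ver:1 = 0 → 0x0 << 12 → word 0x02dd
kind:3 = -1 → 0x7 << 13 → word 0xe2dd
word = 0xe2dd → little-endian bytes:
  [0]=0xdd  [1]=0xe2

dd e2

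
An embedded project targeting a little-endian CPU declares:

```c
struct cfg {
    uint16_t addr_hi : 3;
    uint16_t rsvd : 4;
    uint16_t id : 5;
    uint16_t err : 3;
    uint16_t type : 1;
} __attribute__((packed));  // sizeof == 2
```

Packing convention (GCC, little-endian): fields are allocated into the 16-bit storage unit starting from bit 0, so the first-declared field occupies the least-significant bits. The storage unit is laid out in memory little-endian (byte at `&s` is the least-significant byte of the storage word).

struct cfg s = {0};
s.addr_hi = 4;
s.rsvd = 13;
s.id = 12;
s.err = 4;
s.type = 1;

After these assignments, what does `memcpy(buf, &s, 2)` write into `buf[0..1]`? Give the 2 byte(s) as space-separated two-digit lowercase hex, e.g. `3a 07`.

6c c6

addr_hi:3 = 4 → 0x4 << 0 → word 0x0004
rsvd:4 = 13 → 0xd << 3 → word 0x006c
id:5 = 12 → 0xc << 7 → word 0x066c
err:3 = 4 → 0x4 << 12 → word 0x466c
type:1 = 1 → 0x1 << 15 → word 0xc66c
word = 0xc66c → little-endian bytes:
  [0]=0x6c  [1]=0xc6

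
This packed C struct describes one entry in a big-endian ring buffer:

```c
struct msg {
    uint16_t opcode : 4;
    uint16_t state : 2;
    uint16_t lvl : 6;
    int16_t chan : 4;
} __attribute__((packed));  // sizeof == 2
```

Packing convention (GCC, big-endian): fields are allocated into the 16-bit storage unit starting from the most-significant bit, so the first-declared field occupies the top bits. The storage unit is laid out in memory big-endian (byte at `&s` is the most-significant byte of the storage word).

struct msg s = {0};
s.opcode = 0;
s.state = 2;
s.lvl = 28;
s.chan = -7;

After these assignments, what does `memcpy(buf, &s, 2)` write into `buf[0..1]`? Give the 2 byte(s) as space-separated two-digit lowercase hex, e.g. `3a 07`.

09 c9

[12+:4] opcode=0 & 0xf = 0x0; word=0x0000
[10+:2] state=2 & 0x3 = 0x2; word=0x0800
[4+:6] lvl=28 & 0x3f = 0x1c; word=0x09c0
[0+:4] chan=-7 & 0xf = 0x9; word=0x09c9
word = 0x09c9 → big-endian bytes:
  [0]=0x09  [1]=0xc9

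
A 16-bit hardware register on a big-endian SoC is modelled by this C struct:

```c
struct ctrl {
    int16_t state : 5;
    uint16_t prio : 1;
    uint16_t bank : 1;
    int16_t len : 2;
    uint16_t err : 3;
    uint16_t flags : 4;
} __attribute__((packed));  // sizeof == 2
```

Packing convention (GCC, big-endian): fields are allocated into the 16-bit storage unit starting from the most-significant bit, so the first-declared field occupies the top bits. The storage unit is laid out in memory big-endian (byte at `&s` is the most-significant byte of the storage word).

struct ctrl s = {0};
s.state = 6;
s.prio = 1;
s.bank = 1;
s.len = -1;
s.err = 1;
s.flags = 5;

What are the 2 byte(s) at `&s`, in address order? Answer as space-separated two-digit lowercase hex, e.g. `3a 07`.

[11+:5] state=6 & 0x1f = 0x6; word=0x3000
[10+:1] prio=1 & 0x1 = 0x1; word=0x3400
[9+:1] bank=1 & 0x1 = 0x1; word=0x3600
[7+:2] len=-1 & 0x3 = 0x3; word=0x3780
[4+:3] err=1 & 0x7 = 0x1; word=0x3790
[0+:4] flags=5 & 0xf = 0x5; word=0x3795
word = 0x3795 → big-endian bytes:
  [0]=0x37  [1]=0x95

37 95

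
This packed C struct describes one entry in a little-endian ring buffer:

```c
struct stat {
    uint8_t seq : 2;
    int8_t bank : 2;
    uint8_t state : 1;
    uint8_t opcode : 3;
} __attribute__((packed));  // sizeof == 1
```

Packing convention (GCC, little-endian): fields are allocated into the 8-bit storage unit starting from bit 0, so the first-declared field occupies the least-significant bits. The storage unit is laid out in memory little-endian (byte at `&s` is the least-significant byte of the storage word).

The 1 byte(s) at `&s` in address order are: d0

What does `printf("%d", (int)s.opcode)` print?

6

[0]=0xd0 (little-endian) → word 0xd0
seq:2 @ bit 0 → (0xd0>>0)&0x3 = 0x0
bank:2 @ bit 2 → (0xd0>>2)&0x3 = 0x0
state:1 @ bit 4 → (0xd0>>4)&0x1 = 0x1
opcode:3 @ bit 5 → (0xd0>>5)&0x7 = 0x6  ←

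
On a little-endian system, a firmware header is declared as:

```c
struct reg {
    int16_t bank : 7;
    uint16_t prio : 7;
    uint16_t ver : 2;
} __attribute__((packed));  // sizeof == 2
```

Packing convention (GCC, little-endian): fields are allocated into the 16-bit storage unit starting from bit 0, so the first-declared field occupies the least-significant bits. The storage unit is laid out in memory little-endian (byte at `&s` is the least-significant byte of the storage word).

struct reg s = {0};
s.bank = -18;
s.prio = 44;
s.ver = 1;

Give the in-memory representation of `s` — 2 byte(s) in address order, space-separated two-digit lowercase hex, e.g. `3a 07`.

6e 56

bank (7b) val=-18 bits=0x6e at bit 0: 0x006e
prio (7b) val=44 bits=0x2c at bit 7: 0x166e
ver (2b) val=1 bits=0x1 at bit 14: 0x566e
word = 0x566e → little-endian bytes:
  [0]=0x6e  [1]=0x56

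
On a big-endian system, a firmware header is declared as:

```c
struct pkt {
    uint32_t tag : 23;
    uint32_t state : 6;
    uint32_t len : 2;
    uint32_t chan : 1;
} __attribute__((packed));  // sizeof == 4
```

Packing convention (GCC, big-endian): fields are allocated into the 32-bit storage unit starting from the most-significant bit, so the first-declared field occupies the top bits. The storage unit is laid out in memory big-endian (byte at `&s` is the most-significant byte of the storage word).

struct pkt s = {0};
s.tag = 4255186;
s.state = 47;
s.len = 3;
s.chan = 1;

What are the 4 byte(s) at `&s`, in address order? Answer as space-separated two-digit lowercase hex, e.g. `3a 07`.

81 db a5 7f

tag (23b) val=4255186 bits=0x40edd2 at bit 9: 0x81dba400
state (6b) val=47 bits=0x2f at bit 3: 0x81dba578
len (2b) val=3 bits=0x3 at bit 1: 0x81dba57e
chan (1b) val=1 bits=0x1 at bit 0: 0x81dba57f
word = 0x81dba57f → big-endian bytes:
  [0]=0x81  [1]=0xdb  [2]=0xa5  [3]=0x7f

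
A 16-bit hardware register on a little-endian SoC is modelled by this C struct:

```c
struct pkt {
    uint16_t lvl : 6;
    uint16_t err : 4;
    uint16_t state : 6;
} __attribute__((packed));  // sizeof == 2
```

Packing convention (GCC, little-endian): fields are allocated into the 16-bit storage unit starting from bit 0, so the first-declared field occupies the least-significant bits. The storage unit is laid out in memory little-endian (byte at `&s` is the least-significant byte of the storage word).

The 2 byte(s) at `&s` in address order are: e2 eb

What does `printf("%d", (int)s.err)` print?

15

[0]=0xe2 [1]=0xeb (little-endian) → word 0xebe2
lvl:6 @ bit 0 → (0xebe2>>0)&0x3f = 0x22
err:4 @ bit 6 → (0xebe2>>6)&0xf = 0xf  ←
state:6 @ bit 10 → (0xebe2>>10)&0x3f = 0x3a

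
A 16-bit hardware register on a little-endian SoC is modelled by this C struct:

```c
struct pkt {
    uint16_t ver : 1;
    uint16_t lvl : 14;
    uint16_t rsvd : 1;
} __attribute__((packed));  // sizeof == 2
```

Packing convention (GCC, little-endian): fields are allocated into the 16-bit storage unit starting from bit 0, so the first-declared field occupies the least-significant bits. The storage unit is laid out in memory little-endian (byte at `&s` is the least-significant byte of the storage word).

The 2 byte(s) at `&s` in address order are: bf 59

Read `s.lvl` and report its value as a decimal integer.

11487

[0]=0xbf [1]=0x59 (little-endian) → word 0x59bf
ver [0+:1] = (word>>0) & 0x1 = 1
lvl [1+:14] = (word>>1) & 0x3fff = 11487  ←
rsvd [15+:1] = (word>>15) & 0x1 = 0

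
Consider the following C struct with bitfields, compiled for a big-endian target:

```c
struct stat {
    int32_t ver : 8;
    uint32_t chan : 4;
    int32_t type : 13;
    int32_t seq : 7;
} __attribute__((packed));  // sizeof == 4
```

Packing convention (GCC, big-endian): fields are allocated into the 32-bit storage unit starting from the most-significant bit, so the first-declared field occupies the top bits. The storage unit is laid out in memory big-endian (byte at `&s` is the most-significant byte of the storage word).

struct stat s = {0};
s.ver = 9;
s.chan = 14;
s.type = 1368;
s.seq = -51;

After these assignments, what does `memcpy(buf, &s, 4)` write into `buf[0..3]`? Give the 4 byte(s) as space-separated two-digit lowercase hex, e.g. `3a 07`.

ver (8b) val=9 bits=0x9 at bit 24: 0x09000000
chan (4b) val=14 bits=0xe at bit 20: 0x09e00000
type (13b) val=1368 bits=0x558 at bit 7: 0x09e2ac00
seq (7b) val=-51 bits=0x4d at bit 0: 0x09e2ac4d
word = 0x09e2ac4d → big-endian bytes:
  [0]=0x09  [1]=0xe2  [2]=0xac  [3]=0x4d

09 e2 ac 4d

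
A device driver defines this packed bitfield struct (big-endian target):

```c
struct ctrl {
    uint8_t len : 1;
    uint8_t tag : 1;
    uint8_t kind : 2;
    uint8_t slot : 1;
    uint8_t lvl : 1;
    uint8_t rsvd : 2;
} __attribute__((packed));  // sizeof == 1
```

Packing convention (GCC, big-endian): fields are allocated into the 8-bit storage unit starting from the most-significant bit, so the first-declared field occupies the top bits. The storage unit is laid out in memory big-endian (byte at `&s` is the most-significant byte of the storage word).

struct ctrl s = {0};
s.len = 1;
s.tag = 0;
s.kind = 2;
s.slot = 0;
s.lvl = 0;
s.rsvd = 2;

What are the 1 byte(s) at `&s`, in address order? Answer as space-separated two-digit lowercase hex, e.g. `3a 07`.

len:1 = 1 → 0x1 << 7 → word 0x80
tag:1 = 0 → 0x0 << 6 → word 0x80
kind:2 = 2 → 0x2 << 4 → word 0xa0
slot:1 = 0 → 0x0 << 3 → word 0xa0
lvl:1 = 0 → 0x0 << 2 → word 0xa0
rsvd:2 = 2 → 0x2 << 0 → word 0xa2
word = 0xa2 → big-endian bytes:
  [0]=0xa2

a2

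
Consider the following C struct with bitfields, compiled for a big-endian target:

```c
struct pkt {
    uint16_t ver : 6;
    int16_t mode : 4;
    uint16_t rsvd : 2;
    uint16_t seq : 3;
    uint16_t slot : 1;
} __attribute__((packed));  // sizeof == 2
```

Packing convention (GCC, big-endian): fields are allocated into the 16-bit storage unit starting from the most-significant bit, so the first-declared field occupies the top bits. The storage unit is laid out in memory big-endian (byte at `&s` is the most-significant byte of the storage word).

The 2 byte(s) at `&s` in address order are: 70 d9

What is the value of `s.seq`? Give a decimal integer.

[0]=0x70 [1]=0xd9 (big-endian) → word 0x70d9
ver [10+:6] = (word>>10) & 0x3f = 28
mode [6+:4] = (word>>6) & 0xf = 3
rsvd [4+:2] = (word>>4) & 0x3 = 1
seq [1+:3] = (word>>1) & 0x7 = 4  ←
slot [0+:1] = (word>>0) & 0x1 = 1

4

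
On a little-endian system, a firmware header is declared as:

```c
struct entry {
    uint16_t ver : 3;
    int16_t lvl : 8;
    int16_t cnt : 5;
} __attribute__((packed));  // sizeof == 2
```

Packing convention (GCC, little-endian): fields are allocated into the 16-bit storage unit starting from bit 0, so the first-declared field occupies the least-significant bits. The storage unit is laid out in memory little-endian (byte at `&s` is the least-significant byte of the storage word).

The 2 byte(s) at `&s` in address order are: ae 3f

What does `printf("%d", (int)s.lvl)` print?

-11

[0]=0xae [1]=0x3f (little-endian) → word 0x3fae
ver [0+:3] = (word>>0) & 0x7 = 6
lvl [3+:8] = (word>>3) & 0xff = 245  ←
cnt [11+:5] = (word>>11) & 0x1f = 7
lvl signed 8b, MSB=1: 245 - 256 = -11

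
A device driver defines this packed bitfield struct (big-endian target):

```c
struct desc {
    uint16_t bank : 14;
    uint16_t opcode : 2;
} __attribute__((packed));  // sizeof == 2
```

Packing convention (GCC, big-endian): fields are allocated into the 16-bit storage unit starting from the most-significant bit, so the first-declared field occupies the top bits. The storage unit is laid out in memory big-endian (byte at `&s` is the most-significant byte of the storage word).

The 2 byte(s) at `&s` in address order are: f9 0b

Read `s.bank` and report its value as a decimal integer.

[0]=0xf9 [1]=0x0b (big-endian) → word 0xf90b
bank [2+:14] = (word>>2) & 0x3fff = 15938  ←
opcode [0+:2] = (word>>0) & 0x3 = 3

15938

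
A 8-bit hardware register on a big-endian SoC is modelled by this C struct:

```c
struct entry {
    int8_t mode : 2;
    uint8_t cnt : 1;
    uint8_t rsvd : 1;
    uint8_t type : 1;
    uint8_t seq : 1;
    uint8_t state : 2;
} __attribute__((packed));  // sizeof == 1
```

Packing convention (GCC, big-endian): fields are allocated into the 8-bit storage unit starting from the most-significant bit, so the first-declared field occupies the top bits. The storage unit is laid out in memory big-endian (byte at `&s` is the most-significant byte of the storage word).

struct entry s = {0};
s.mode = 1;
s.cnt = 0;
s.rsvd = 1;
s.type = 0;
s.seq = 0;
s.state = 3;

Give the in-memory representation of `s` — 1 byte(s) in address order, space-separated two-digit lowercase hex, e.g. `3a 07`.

53

mode:2 = 1 → 0x1 << 6 → word 0x40
cnt:1 = 0 → 0x0 << 5 → word 0x40
rsvd:1 = 1 → 0x1 << 4 → word 0x50
type:1 = 0 → 0x0 << 3 → word 0x50
seq:1 = 0 → 0x0 << 2 → word 0x50
state:2 = 3 → 0x3 << 0 → word 0x53
word = 0x53 → big-endian bytes:
  [0]=0x53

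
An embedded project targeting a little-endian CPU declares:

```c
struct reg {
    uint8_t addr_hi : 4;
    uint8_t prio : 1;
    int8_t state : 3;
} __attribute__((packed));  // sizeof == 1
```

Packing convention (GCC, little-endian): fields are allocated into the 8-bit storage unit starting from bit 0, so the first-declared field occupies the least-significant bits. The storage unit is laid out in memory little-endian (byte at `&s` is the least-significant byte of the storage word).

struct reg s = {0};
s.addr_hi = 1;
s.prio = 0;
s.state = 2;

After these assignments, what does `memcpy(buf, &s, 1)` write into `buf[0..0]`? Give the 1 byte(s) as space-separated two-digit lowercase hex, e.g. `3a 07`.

41

[0+:4] addr_hi=1 & 0xf = 0x1; word=0x01
[4+:1] prio=0 & 0x1 = 0x0; word=0x01
[5+:3] state=2 & 0x7 = 0x2; word=0x41
word = 0x41 → little-endian bytes:
  [0]=0x41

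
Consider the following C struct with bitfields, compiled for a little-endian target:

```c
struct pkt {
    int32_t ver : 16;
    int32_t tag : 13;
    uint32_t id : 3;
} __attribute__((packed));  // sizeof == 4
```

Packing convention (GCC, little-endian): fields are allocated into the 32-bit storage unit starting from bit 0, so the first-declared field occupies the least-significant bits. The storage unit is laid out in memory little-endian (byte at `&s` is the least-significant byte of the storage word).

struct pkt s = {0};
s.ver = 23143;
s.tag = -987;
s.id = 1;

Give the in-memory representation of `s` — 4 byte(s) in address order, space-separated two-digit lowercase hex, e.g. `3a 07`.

67 5a 25 3c

ver (16b) val=23143 bits=0x5a67 at bit 0: 0x00005a67
tag (13b) val=-987 bits=0x1c25 at bit 16: 0x1c255a67
id (3b) val=1 bits=0x1 at bit 29: 0x3c255a67
word = 0x3c255a67 → little-endian bytes:
  [0]=0x67  [1]=0x5a  [2]=0x25  [3]=0x3c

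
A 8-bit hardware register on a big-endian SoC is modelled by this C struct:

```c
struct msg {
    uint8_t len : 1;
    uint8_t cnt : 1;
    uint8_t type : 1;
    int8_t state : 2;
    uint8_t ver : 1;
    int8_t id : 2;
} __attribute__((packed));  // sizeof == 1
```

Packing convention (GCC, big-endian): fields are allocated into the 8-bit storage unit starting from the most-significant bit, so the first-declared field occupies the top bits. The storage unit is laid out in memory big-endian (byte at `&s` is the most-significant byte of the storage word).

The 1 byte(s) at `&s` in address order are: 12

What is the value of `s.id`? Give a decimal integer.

-2

[0]=0x12 (big-endian) → word 0x12
len [7+:1] = (word>>7) & 0x1 = 0
cnt [6+:1] = (word>>6) & 0x1 = 0
type [5+:1] = (word>>5) & 0x1 = 0
state [3+:2] = (word>>3) & 0x3 = 2
ver [2+:1] = (word>>2) & 0x1 = 0
id [0+:2] = (word>>0) & 0x3 = 2  ←
id signed 2b, MSB=1: 2 - 4 = -2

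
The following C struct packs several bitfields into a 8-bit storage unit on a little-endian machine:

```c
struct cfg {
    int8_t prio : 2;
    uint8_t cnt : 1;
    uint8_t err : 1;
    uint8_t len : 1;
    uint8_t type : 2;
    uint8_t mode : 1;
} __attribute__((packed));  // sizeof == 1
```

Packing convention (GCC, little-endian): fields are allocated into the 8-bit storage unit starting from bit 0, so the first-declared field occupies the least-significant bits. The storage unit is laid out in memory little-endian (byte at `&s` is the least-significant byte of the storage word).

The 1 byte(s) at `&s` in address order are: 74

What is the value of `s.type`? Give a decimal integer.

[0]=0x74 (little-endian) → word 0x74
prio:2 @ bit 0 → (0x74>>0)&0x3 = 0x0
cnt:1 @ bit 2 → (0x74>>2)&0x1 = 0x1
err:1 @ bit 3 → (0x74>>3)&0x1 = 0x0
len:1 @ bit 4 → (0x74>>4)&0x1 = 0x1
type:2 @ bit 5 → (0x74>>5)&0x3 = 0x3  ←
mode:1 @ bit 7 → (0x74>>7)&0x1 = 0x0

3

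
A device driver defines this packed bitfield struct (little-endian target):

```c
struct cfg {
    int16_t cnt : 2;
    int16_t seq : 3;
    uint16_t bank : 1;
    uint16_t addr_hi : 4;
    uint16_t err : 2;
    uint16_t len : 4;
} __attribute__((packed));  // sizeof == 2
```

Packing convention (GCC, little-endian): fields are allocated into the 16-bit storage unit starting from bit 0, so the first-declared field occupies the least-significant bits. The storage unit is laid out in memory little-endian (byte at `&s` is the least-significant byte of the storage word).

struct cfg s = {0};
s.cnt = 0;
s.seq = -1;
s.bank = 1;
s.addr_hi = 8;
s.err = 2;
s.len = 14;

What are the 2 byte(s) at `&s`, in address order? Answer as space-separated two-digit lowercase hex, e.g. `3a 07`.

[0+:2] cnt=0 & 0x3 = 0x0; word=0x0000
[2+:3] seq=-1 & 0x7 = 0x7; word=0x001c
[5+:1] bank=1 & 0x1 = 0x1; word=0x003c
[6+:4] addr_hi=8 & 0xf = 0x8; word=0x023c
[10+:2] err=2 & 0x3 = 0x2; word=0x0a3c
[12+:4] len=14 & 0xf = 0xe; word=0xea3c
word = 0xea3c → little-endian bytes:
  [0]=0x3c  [1]=0xea

3c ea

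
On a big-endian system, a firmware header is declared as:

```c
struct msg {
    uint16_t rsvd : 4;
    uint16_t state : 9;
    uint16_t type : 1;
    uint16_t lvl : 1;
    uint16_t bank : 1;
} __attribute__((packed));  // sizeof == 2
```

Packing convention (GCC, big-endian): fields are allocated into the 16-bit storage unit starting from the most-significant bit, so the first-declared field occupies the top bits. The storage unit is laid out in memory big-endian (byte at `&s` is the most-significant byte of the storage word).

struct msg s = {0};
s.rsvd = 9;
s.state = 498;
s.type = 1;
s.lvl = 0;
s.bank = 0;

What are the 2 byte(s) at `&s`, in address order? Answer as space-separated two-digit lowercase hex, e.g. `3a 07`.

9f 94

[12+:4] rsvd=9 & 0xf = 0x9; word=0x9000
[3+:9] state=498 & 0x1ff = 0x1f2; word=0x9f90
[2+:1] type=1 & 0x1 = 0x1; word=0x9f94
[1+:1] lvl=0 & 0x1 = 0x0; word=0x9f94
[0+:1] bank=0 & 0x1 = 0x0; word=0x9f94
word = 0x9f94 → big-endian bytes:
  [0]=0x9f  [1]=0x94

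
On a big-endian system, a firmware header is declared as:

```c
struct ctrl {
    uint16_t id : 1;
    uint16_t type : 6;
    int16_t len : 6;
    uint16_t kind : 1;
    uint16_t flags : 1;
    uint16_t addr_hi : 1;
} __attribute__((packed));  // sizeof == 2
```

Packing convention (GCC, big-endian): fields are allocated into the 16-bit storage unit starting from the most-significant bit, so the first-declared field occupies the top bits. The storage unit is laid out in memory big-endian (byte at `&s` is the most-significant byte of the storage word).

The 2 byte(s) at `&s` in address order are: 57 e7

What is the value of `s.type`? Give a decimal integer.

[0]=0x57 [1]=0xe7 (big-endian) → word 0x57e7
id:1 @ bit 15 → (0x57e7>>15)&0x1 = 0x0
type:6 @ bit 9 → (0x57e7>>9)&0x3f = 0x2b  ←
len:6 @ bit 3 → (0x57e7>>3)&0x3f = 0x3c
kind:1 @ bit 2 → (0x57e7>>2)&0x1 = 0x1
flags:1 @ bit 1 → (0x57e7>>1)&0x1 = 0x1
addr_hi:1 @ bit 0 → (0x57e7>>0)&0x1 = 0x1

43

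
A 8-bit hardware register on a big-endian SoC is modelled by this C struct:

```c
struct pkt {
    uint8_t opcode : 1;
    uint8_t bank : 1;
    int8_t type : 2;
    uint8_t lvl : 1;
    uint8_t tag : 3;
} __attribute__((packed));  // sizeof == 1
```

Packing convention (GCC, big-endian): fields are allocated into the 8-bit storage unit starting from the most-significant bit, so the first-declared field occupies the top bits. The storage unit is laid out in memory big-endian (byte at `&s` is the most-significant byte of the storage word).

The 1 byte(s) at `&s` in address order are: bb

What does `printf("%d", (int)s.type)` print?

-1

[0]=0xbb (big-endian) → word 0xbb
opcode [7+:1] = (word>>7) & 0x1 = 1
bank [6+:1] = (word>>6) & 0x1 = 0
type [4+:2] = (word>>4) & 0x3 = 3  ←
lvl [3+:1] = (word>>3) & 0x1 = 1
tag [0+:3] = (word>>0) & 0x7 = 3
type signed 2b, MSB=1: 3 - 4 = -1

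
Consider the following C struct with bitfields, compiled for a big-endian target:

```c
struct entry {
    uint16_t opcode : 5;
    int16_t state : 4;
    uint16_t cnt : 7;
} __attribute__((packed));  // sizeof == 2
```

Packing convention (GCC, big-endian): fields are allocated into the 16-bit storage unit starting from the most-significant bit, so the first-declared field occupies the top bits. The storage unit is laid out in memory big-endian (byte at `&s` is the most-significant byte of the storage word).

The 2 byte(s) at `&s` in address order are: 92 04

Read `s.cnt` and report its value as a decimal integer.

[0]=0x92 [1]=0x04 (big-endian) → word 0x9204
opcode:5 @ bit 11 → (0x9204>>11)&0x1f = 0x12
state:4 @ bit 7 → (0x9204>>7)&0xf = 0x4
cnt:7 @ bit 0 → (0x9204>>0)&0x7f = 0x4  ←

4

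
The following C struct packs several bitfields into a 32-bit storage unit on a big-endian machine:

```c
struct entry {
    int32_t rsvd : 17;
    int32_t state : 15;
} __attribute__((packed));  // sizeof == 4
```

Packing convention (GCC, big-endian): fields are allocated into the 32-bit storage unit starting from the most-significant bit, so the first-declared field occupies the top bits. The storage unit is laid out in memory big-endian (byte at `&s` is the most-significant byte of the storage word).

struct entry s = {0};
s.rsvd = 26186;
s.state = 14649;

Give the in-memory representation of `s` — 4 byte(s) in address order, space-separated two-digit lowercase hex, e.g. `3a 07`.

rsvd (17b) val=26186 bits=0x664a at bit 15: 0x33250000
state (15b) val=14649 bits=0x3939 at bit 0: 0x33253939
word = 0x33253939 → big-endian bytes:
  [0]=0x33  [1]=0x25  [2]=0x39  [3]=0x39

33 25 39 39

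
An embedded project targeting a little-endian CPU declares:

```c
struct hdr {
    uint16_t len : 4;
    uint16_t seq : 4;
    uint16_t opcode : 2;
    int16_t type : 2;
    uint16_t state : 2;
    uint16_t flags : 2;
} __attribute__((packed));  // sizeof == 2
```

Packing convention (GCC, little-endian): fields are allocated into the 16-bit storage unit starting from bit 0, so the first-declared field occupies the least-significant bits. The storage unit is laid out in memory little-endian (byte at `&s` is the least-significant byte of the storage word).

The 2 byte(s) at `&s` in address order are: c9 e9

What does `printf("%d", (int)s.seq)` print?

[0]=0xc9 [1]=0xe9 (little-endian) → word 0xe9c9
len [0+:4] = (word>>0) & 0xf = 9
seq [4+:4] = (word>>4) & 0xf = 12  ←
opcode [8+:2] = (word>>8) & 0x3 = 1
type [10+:2] = (word>>10) & 0x3 = 2
state [12+:2] = (word>>12) & 0x3 = 2
flags [14+:2] = (word>>14) & 0x3 = 3

12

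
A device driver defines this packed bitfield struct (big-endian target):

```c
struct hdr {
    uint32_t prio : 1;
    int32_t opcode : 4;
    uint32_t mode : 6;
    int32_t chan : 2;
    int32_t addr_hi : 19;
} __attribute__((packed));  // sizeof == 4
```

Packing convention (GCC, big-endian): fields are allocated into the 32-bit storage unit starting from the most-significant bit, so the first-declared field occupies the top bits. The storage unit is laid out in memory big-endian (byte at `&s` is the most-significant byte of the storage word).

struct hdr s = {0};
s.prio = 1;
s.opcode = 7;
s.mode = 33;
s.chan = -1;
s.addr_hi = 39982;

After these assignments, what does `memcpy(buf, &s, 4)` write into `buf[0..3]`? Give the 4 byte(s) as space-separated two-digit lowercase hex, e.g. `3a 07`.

bc 38 9c 2e

prio (1b) val=1 bits=0x1 at bit 31: 0x80000000
opcode (4b) val=7 bits=0x7 at bit 27: 0xb8000000
mode (6b) val=33 bits=0x21 at bit 21: 0xbc200000
chan (2b) val=-1 bits=0x3 at bit 19: 0xbc380000
addr_hi (19b) val=39982 bits=0x9c2e at bit 0: 0xbc389c2e
word = 0xbc389c2e → big-endian bytes:
  [0]=0xbc  [1]=0x38  [2]=0x9c  [3]=0x2e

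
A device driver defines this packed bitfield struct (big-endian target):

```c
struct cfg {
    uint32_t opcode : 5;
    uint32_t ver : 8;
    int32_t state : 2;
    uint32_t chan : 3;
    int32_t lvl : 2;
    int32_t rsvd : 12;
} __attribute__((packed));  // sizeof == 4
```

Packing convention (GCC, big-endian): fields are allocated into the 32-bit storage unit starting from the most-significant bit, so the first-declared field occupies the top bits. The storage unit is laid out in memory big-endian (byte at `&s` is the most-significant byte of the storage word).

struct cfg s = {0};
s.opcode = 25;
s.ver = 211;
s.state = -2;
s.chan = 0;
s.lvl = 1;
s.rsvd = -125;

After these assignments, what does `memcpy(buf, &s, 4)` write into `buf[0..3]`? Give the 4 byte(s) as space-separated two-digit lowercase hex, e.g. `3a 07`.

ce 9c 1f 83

opcode (5b) val=25 bits=0x19 at bit 27: 0xc8000000
ver (8b) val=211 bits=0xd3 at bit 19: 0xce980000
state (2b) val=-2 bits=0x2 at bit 17: 0xce9c0000
chan (3b) val=0 bits=0x0 at bit 14: 0xce9c0000
lvl (2b) val=1 bits=0x1 at bit 12: 0xce9c1000
rsvd (12b) val=-125 bits=0xf83 at bit 0: 0xce9c1f83
word = 0xce9c1f83 → big-endian bytes:
  [0]=0xce  [1]=0x9c  [2]=0x1f  [3]=0x83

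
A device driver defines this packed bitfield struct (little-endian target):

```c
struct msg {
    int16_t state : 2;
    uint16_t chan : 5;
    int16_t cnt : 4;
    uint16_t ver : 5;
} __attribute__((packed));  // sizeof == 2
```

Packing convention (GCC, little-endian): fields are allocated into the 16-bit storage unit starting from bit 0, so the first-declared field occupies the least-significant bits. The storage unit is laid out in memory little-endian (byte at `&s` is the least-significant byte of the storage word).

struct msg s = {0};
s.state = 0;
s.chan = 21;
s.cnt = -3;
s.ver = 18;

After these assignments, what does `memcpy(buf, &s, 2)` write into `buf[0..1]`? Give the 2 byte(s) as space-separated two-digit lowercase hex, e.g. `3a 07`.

d4 96

state:2 = 0 → 0x0 << 0 → word 0x0000
chan:5 = 21 → 0x15 << 2 → word 0x0054
cnt:4 = -3 → 0xd << 7 → word 0x06d4
ver:5 = 18 → 0x12 << 11 → word 0x96d4
word = 0x96d4 → little-endian bytes:
  [0]=0xd4  [1]=0x96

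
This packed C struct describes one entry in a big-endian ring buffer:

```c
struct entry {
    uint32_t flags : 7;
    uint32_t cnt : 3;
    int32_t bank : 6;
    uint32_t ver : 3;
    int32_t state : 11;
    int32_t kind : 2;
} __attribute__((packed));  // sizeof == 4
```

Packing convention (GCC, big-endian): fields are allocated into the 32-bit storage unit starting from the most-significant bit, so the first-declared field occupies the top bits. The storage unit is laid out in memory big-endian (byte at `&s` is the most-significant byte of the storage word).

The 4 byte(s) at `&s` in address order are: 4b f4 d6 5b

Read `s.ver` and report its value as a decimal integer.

6

[0]=0x4b [1]=0xf4 [2]=0xd6 [3]=0x5b (big-endian) → word 0x4bf4d65b
flags:7 @ bit 25 → (0x4bf4d65b>>25)&0x7f = 0x25
cnt:3 @ bit 22 → (0x4bf4d65b>>22)&0x7 = 0x7
bank:6 @ bit 16 → (0x4bf4d65b>>16)&0x3f = 0x34
ver:3 @ bit 13 → (0x4bf4d65b>>13)&0x7 = 0x6  ←
state:11 @ bit 2 → (0x4bf4d65b>>2)&0x7ff = 0x596
kind:2 @ bit 0 → (0x4bf4d65b>>0)&0x3 = 0x3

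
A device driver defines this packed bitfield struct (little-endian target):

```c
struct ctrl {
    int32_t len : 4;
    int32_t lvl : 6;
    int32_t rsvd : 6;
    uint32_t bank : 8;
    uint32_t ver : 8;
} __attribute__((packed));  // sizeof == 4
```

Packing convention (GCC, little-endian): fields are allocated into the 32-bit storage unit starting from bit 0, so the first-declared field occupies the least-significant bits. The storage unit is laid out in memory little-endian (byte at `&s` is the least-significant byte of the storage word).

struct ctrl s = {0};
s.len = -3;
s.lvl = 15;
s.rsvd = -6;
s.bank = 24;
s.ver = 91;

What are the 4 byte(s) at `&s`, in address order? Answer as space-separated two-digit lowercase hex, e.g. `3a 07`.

len (4b) val=-3 bits=0xd at bit 0: 0x0000000d
lvl (6b) val=15 bits=0xf at bit 4: 0x000000fd
rsvd (6b) val=-6 bits=0x3a at bit 10: 0x0000e8fd
bank (8b) val=24 bits=0x18 at bit 16: 0x0018e8fd
ver (8b) val=91 bits=0x5b at bit 24: 0x5b18e8fd
word = 0x5b18e8fd → little-endian bytes:
  [0]=0xfd  [1]=0xe8  [2]=0x18  [3]=0x5b

fd e8 18 5b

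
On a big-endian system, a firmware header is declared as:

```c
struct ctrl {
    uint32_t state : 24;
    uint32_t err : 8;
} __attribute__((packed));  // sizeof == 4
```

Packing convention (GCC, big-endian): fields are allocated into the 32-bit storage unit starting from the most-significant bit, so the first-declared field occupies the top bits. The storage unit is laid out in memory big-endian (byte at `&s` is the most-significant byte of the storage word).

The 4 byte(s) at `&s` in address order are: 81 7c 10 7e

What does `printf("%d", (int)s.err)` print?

[0]=0x81 [1]=0x7c [2]=0x10 [3]=0x7e (big-endian) → word 0x817c107e
state:24 @ bit 8 → (0x817c107e>>8)&0xffffff = 0x817c10
err:8 @ bit 0 → (0x817c107e>>0)&0xff = 0x7e  ←

126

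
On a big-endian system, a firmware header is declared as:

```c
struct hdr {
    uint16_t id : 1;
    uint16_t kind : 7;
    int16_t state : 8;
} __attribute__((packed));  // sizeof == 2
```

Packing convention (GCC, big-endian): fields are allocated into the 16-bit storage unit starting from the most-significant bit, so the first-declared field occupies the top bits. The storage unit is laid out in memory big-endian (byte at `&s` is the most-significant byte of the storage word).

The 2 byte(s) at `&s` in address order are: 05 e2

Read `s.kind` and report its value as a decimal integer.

[0]=0x05 [1]=0xe2 (big-endian) → word 0x05e2
id:1 @ bit 15 → (0x05e2>>15)&0x1 = 0x0
kind:7 @ bit 8 → (0x05e2>>8)&0x7f = 0x5  ←
state:8 @ bit 0 → (0x05e2>>0)&0xff = 0xe2

5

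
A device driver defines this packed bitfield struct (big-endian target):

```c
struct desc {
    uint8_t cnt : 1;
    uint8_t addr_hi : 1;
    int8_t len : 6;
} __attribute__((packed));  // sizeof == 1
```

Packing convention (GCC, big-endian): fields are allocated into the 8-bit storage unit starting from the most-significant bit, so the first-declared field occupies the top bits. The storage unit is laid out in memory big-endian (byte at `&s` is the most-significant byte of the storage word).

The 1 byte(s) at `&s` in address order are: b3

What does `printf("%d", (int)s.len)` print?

-13

[0]=0xb3 (big-endian) → word 0xb3
cnt [7+:1] = (word>>7) & 0x1 = 1
addr_hi [6+:1] = (word>>6) & 0x1 = 0
len [0+:6] = (word>>0) & 0x3f = 51  ←
len signed 6b, MSB=1: 51 - 64 = -13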